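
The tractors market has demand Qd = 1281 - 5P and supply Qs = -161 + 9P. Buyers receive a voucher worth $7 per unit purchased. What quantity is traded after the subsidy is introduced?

Pre-subsidy: 1281 - 5P = -161 + 9P gives P* = 103, Q* = 766.
With the rebate, buyers effectively pay Pb = Ps − 7, where Ps is the price sellers receive.
Demand in terms of Ps becomes Qd = 1281 − 5(Ps − 7) = 1316 - 5Ps. Setting this equal to supply: 1316 - 5Ps = -161 + 9Ps, so Ps = 105.5.
Buyers pay Pb = 105.5 − 7 = 98.5; Q' = -161 + 9·105.5 = 788.5.

Q' = 788.5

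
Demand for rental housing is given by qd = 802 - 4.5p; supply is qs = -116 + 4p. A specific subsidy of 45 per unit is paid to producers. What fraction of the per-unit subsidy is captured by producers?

Producer share = 9/17

Pre-subsidy: 802 - 4.5p = -116 + 4p gives p* = 108, q* = 316.
With the subsidy, sellers receive ps = pb + 45 for each unit, where pb is the price buyers pay.
Supply in terms of pb becomes qs = -116 + 4(pb + 45) = 64 + 4pb. Setting this equal to demand: 802 - 4.5pb = 64 + 4pb, so pb = 1476/17.
Sellers receive ps = 1476/17 + 45 = 2241/17; q' = 802 − 4.5·(1476/17) = 6992/17.
Buyers' price falls by p* − pb = 108 − 1476/17 = 360/17; sellers' price rises by ps − p* = 2241/17 − 108 = 405/17.
So producers capture (405/17)/45 = 9/17 of each unit of subsidy.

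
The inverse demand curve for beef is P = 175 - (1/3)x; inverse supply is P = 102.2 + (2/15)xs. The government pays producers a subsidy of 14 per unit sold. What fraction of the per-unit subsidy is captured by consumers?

Pre-subsidy: 175 - (1/3)x = 102.2 + (2/15)x gives x* = 156 and P* = 123.
With the subsidy, sellers receive Ps = Pb + 14 for each unit, where Pb is the price buyers pay.
On the curves, Pb = 175 - (1/3)x and Ps = 102.2 + (2/15)x; the wedge Ps − Pb = 14 gives 102.2 + (2/15)x − (175 - (1/3)x) = 14, so x' = 186.
Then Pb = 175 − (1/3)·186 = 113 and Ps = 102.2 + (2/15)·186 = 127.
Buyers' price falls by P* − Pb = 123 − 113 = 10; sellers' price rises by Ps − P* = 127 − 123 = 4.
So consumers capture 10/14 = 5/7 of each unit of subsidy.

Consumer share = 5/7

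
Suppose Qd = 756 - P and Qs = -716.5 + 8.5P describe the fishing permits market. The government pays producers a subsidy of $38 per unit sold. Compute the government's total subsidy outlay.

Government cost = $24130

Pre-subsidy: 756 - P = -716.5 + 8.5P gives P* = 155, Q* = 601.
With the subsidy, sellers receive Ps = Pb + 38 for each unit, where Pb is the price buyers pay.
Supply in terms of Pb becomes Qs = -716.5 + 8.5(Pb + 38) = -393.5 + 8.5Pb. Setting this equal to demand: 756 - Pb = -393.5 + 8.5Pb, so Pb = 121.
Sellers receive Ps = 121 + 38 = 159; Q' = 756 − 1·121 = 635.
Government outlay = subsidy × quantity = 38 × 635 = 24130.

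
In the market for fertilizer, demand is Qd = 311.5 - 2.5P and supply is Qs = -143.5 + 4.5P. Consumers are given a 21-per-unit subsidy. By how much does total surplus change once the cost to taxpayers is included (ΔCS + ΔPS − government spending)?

Pre-subsidy: 311.5 - 2.5P = -143.5 + 4.5P gives P* = 65, Q* = 149.
With the rebate, buyers effectively pay Pb = Ps − 21, where Ps is the price sellers receive.
Demand in terms of Ps becomes Qd = 311.5 − 2.5(Ps − 21) = 364 - 2.5Ps. Setting this equal to supply: 364 - 2.5Ps = -143.5 + 4.5Ps, so Ps = 72.5.
Buyers pay Pb = 72.5 − 21 = 51.5; Q' = -143.5 + 4.5·72.5 = 182.75.
ΔCS = ½(149 + 182.75)(65 − 51.5) = 2239.3125; ΔPS = ½(149 + 182.75)(72.5 − 65) = 1244.0625.
Government spending = 21 × 182.75 = 3837.75.
Net change = 2239.3125 + 1244.0625 − 3837.75 = -354.375. The loss equals the DWL triangle ½·21·33.75.

Net change in total surplus = -354.375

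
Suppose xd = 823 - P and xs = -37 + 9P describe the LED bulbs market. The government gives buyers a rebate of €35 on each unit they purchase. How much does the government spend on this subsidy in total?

Pre-subsidy: 823 - P = -37 + 9P gives P* = 86, x* = 737.
With the rebate, buyers effectively pay Pb = Ps − 35, where Ps is the price sellers receive.
Demand in terms of Ps becomes xd = 823 − 1(Ps − 35) = 858 - Ps. Setting this equal to supply: 858 - Ps = -37 + 9Ps, so Ps = 89.5.
Buyers pay Pb = 89.5 − 35 = 54.5; x' = -37 + 9·89.5 = 768.5.
Government outlay = subsidy × quantity = 35 × 768.5 = 26897.5.

Government cost = €26897.5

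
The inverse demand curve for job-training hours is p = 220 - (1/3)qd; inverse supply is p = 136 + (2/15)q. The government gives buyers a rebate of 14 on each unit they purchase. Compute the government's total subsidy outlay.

Pre-subsidy: 220 - (1/3)q = 136 + (2/15)q gives q* = 180 and p* = 160.
With the rebate, buyers effectively pay pb = ps − 14, where ps is the price sellers receive.
On the curves, pb = 220 - (1/3)q and ps = 136 + (2/15)q; the wedge ps − pb = 14 gives 136 + (2/15)q − (220 - (1/3)q) = 14, so q' = 210.
Then pb = 220 − (1/3)·210 = 150 and ps = 136 + (2/15)·210 = 164.
Government outlay = subsidy × quantity = 14 × 210 = 2940.

Government cost = 2940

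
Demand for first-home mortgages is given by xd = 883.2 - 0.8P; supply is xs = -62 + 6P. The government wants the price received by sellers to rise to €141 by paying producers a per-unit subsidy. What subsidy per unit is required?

Required subsidy s = €17 per unit

At a seller price of 141, quantity supplied is -62 + 6·141 = 784.
Buyers absorb 784 only when they pay Pb with 883.2 − 0.8·Pb = 784, i.e. Pb = 124.
s = Ps − Pb = 141 − 124 = 17.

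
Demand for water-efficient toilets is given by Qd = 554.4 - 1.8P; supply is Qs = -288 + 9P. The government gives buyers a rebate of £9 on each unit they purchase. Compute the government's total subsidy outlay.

Pre-subsidy: 554.4 - 1.8P = -288 + 9P gives P* = 78, Q* = 414.
With the rebate, buyers effectively pay Pb = Ps − 9, where Ps is the price sellers receive.
Demand in terms of Ps becomes Qd = 554.4 − 1.8(Ps − 9) = 570.6 - 1.8Ps. Setting this equal to supply: 570.6 - 1.8Ps = -288 + 9Ps, so Ps = 79.5.
Buyers pay Pb = 79.5 − 9 = 70.5; Q' = -288 + 9·79.5 = 427.5.
Government outlay = subsidy × quantity = 9 × 427.5 = 3847.5.

Government cost = £3847.5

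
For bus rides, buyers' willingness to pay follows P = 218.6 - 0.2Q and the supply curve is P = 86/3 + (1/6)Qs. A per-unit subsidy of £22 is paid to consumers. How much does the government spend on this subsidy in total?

Government cost = £12716

Pre-subsidy: 218.6 - 0.2Q = 86/3 + (1/6)Q gives Q* = 518 and P* = 115.
With the rebate, buyers effectively pay Pb = Ps − 22, where Ps is the price sellers receive.
On the curves, Pb = 218.6 - 0.2Q and Ps = 86/3 + (1/6)Q; the wedge Ps − Pb = 22 gives 86/3 + (1/6)Q − (218.6 - 0.2Q) = 22, so Q' = 578.
Then Pb = 218.6 − 0.2·578 = 103 and Ps = 86/3 + (1/6)·578 = 125.
Government outlay = subsidy × quantity = 22 × 578 = 12716.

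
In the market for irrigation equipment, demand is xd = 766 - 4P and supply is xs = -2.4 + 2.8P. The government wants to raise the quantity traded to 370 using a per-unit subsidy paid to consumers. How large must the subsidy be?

Required subsidy s = 34 per unit

At x = 370, invert demand for the buyer price: Pb = (766 − 370)/4 = 99; invert supply for the seller price: Ps = (370 − (-2.4))/2.8 = 133.
The subsidy must fill the gap: s = Ps − Pb = 133 − 99 = 34.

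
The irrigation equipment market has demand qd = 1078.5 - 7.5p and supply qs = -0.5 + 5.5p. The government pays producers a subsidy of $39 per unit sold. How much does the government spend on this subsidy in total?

Government cost = $22610.25

Pre-subsidy: 1078.5 - 7.5p = -0.5 + 5.5p gives p* = 83, q* = 456.
With the subsidy, sellers receive ps = pb + 39 for each unit, where pb is the price buyers pay.
Supply in terms of pb becomes qs = -0.5 + 5.5(pb + 39) = 214 + 5.5pb. Setting this equal to demand: 1078.5 - 7.5pb = 214 + 5.5pb, so pb = 66.5.
Sellers receive ps = 66.5 + 39 = 105.5; q' = 1078.5 − 7.5·66.5 = 579.75.
Government outlay = subsidy × quantity = 39 × 579.75 = 22610.25.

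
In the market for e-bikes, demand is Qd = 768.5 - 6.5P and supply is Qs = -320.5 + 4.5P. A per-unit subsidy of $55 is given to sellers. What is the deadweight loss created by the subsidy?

Pre-subsidy: 768.5 - 6.5P = -320.5 + 4.5P gives P* = 99, Q* = 125.
With the subsidy, sellers receive Ps = Pb + 55 for each unit, where Pb is the price buyers pay.
Supply in terms of Pb becomes Qs = -320.5 + 4.5(Pb + 55) = -73 + 4.5Pb. Setting this equal to demand: 768.5 - 6.5Pb = -73 + 4.5Pb, so Pb = 76.5.
Sellers receive Ps = 76.5 + 55 = 131.5; Q' = 768.5 − 6.5·76.5 = 271.25.
The subsidy expands output by 271.25 − 125 = 146.25 past the efficient level; on those units the gap between marginal cost and willingness to pay runs from 0 up to 55.
DWL = ½ × 55 × 146.25 = 4021.875.

Deadweight loss = $4021.875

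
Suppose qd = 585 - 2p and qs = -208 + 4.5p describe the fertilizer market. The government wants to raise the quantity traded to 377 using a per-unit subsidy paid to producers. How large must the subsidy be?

Required subsidy s = 26 per unit

At q = 377, invert demand for the buyer price: pb = (585 − 377)/2 = 104; invert supply for the seller price: ps = (377 − (-208))/4.5 = 130.
The subsidy must fill the gap: s = ps − pb = 130 − 104 = 26.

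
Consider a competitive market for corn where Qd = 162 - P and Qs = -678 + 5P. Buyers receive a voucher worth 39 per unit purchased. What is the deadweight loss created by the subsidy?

Pre-subsidy: 162 - P = -678 + 5P gives P* = 140, Q* = 22.
With the rebate, buyers effectively pay Pb = Ps − 39, where Ps is the price sellers receive.
Demand in terms of Ps becomes Qd = 162 − 1(Ps − 39) = 201 - Ps. Setting this equal to supply: 201 - Ps = -678 + 5Ps, so Ps = 146.5.
Buyers pay Pb = 146.5 − 39 = 107.5; Q' = -678 + 5·146.5 = 54.5.
The subsidy expands output by 54.5 − 22 = 32.5 past the efficient level; on those units the gap between marginal cost and willingness to pay runs from 0 up to 39.
DWL = ½ × 39 × 32.5 = 633.75.

Deadweight loss = 633.75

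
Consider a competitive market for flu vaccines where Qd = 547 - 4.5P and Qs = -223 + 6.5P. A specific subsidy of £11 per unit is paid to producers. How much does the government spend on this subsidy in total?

Pre-subsidy: 547 - 4.5P = -223 + 6.5P gives P* = 70, Q* = 232.
With the subsidy, sellers receive Ps = Pb + 11 for each unit, where Pb is the price buyers pay.
Supply in terms of Pb becomes Qs = -223 + 6.5(Pb + 11) = -151.5 + 6.5Pb. Setting this equal to demand: 547 - 4.5Pb = -151.5 + 6.5Pb, so Pb = 63.5.
Sellers receive Ps = 63.5 + 11 = 74.5; Q' = 547 − 4.5·63.5 = 261.25.
Government outlay = subsidy × quantity = 11 × 261.25 = 2873.75.

Government cost = £2873.75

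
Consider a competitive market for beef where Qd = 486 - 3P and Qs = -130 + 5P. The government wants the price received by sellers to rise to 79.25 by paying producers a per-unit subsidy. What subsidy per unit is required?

At a seller price of 79.25, quantity supplied is -130 + 5·79.25 = 266.25.
Buyers absorb 266.25 only when they pay Pb with 486 − 3·Pb = 266.25, i.e. Pb = 73.25.
s = Ps − Pb = 79.25 − 73.25 = 6.

Required subsidy s = 6 per unit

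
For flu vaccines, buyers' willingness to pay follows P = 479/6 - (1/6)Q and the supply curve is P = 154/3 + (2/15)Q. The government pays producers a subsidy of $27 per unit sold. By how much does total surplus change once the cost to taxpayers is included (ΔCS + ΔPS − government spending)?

Pre-subsidy: 479/6 - (1/6)Q = 154/3 + (2/15)Q gives Q* = 95 and P* = 64.
With the subsidy, sellers receive Ps = Pb + 27 for each unit, where Pb is the price buyers pay.
On the curves, Pb = 479/6 - (1/6)Q and Ps = 154/3 + (2/15)Q; the wedge Ps − Pb = 27 gives 154/3 + (2/15)Q − (479/6 - (1/6)Q) = 27, so Q' = 185.
Then Pb = 479/6 − (1/6)·185 = 49 and Ps = 154/3 + (2/15)·185 = 76.
ΔCS = ½(95 + 185)(64 − 49) = 2100; ΔPS = ½(95 + 185)(76 − 64) = 1680.
Government spending = 27 × 185 = 4995.
Net change = 2100 + 1680 − 4995 = -1215. The loss equals the DWL triangle ½·27·90.

Net change in total surplus = -$1215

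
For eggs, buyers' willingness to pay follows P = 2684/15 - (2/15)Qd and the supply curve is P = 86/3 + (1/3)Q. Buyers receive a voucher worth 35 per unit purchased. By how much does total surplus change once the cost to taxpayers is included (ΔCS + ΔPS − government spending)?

Pre-subsidy: 2684/15 - (2/15)Q = 86/3 + (1/3)Q gives Q* = 322 and P* = 136.
With the rebate, buyers effectively pay Pb = Ps − 35, where Ps is the price sellers receive.
On the curves, Pb = 2684/15 - (2/15)Q and Ps = 86/3 + (1/3)Q; the wedge Ps − Pb = 35 gives 86/3 + (1/3)Q − (2684/15 - (2/15)Q) = 35, so Q' = 397.
Then Pb = 2684/15 − (2/15)·397 = 126 and Ps = 86/3 + (1/3)·397 = 161.
ΔCS = ½(322 + 397)(136 − 126) = 3595; ΔPS = ½(322 + 397)(161 − 136) = 8987.5.
Government spending = 35 × 397 = 13895.
Net change = 3595 + 8987.5 − 13895 = -1312.5. The loss equals the DWL triangle ½·35·75.

Net change in total surplus = -1312.5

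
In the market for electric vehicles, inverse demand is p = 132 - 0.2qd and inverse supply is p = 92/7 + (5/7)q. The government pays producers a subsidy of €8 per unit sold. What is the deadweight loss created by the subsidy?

Pre-subsidy: 132 - 0.2q = 92/7 + (5/7)q gives q* = 130 and p* = 106.
With the subsidy, sellers receive ps = pb + 8 for each unit, where pb is the price buyers pay.
On the curves, pb = 132 - 0.2q and ps = 92/7 + (5/7)q; the wedge ps − pb = 8 gives 92/7 + (5/7)q − (132 - 0.2q) = 8, so q' = 138.75.
Then pb = 132 − 0.2·138.75 = 104.25 and ps = 92/7 + (5/7)·138.75 = 112.25.
The subsidy expands output by 138.75 − 130 = 8.75 past the efficient level; on those units the gap between marginal cost and willingness to pay runs from 0 up to 8.
DWL = ½ × 8 × 8.75 = 35.

Deadweight loss = €35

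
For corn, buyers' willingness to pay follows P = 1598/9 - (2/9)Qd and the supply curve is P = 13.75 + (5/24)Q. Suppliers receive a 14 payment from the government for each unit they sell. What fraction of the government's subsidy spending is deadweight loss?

DWL / government spending = 252/6401

Pre-subsidy: 1598/9 - (2/9)Q = 13.75 + (5/24)Q gives Q* = 11794/31 and P* = 8650/93.
With the subsidy, sellers receive Ps = Pb + 14 for each unit, where Pb is the price buyers pay.
On the curves, Pb = 1598/9 - (2/9)Q and Ps = 13.75 + (5/24)Q; the wedge Ps − Pb = 14 gives 13.75 + (5/24)Q − (1598/9 - (2/9)Q) = 14, so Q' = 12802/31.
Then Pb = 1598/9 − (2/9)·(12802/31) = 7978/93 and Ps = 13.75 + (5/24)·(12802/31) = 9280/93.
ΔCS = ½(11794/31 + 12802/31)(8650/93 − 7978/93) = 2754752/961; ΔPS = ½(11794/31 + 12802/31)(9280/93 − 8650/93) = 2582580/961.
Government spending = 14 × 12802/31 = 179228/31.
DWL = ½ × 14 × (12802/31 − 11794/31) = 7056/31; fraction = (7056/31) / (179228/31) = 252/6401.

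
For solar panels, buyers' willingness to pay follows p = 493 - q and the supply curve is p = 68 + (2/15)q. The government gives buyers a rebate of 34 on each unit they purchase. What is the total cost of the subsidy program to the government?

Pre-subsidy: 493 - q = 68 + (2/15)q gives q* = 375 and p* = 118.
With the rebate, buyers effectively pay pb = ps − 34, where ps is the price sellers receive.
On the curves, pb = 493 - q and ps = 68 + (2/15)q; the wedge ps − pb = 34 gives 68 + (2/15)q − (493 - q) = 34, so q' = 405.
Then pb = 493 − 1·405 = 88 and ps = 68 + (2/15)·405 = 122.
Government outlay = subsidy × quantity = 34 × 405 = 13770.

Government cost = 13770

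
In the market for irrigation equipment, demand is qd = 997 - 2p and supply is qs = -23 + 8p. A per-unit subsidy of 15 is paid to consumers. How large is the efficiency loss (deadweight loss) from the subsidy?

Deadweight loss = 180

Pre-subsidy: 997 - 2p = -23 + 8p gives p* = 102, q* = 793.
With the rebate, buyers effectively pay pb = ps − 15, where ps is the price sellers receive.
Demand in terms of ps becomes qd = 997 − 2(ps − 15) = 1027 - 2ps. Setting this equal to supply: 1027 - 2ps = -23 + 8ps, so ps = 105.
Buyers pay pb = 105 − 15 = 90; q' = -23 + 8·105 = 817.
The subsidy expands output by 817 − 793 = 24 past the efficient level; on those units the gap between marginal cost and willingness to pay runs from 0 up to 15.
DWL = ½ × 15 × 24 = 180.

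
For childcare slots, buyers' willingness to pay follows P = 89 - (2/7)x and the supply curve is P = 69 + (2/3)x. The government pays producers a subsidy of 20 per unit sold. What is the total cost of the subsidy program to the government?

Government cost = 840

Pre-subsidy: 89 - (2/7)x = 69 + (2/3)x gives x* = 21 and P* = 83.
With the subsidy, sellers receive Ps = Pb + 20 for each unit, where Pb is the price buyers pay.
On the curves, Pb = 89 - (2/7)x and Ps = 69 + (2/3)x; the wedge Ps − Pb = 20 gives 69 + (2/3)x − (89 - (2/7)x) = 20, so x' = 42.
Then Pb = 89 − (2/7)·42 = 77 and Ps = 69 + (2/3)·42 = 97.
Government outlay = subsidy × quantity = 20 × 42 = 840.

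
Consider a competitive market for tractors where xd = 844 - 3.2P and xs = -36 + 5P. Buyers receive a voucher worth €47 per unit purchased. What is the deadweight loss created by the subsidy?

Pre-subsidy: 844 - 3.2P = -36 + 5P gives P* = 4400/41, x* = 20524/41.
With the rebate, buyers effectively pay Pb = Ps − 47, where Ps is the price sellers receive.
Demand in terms of Ps becomes xd = 844 − 3.2(Ps − 47) = 994.4 - 3.2Ps. Setting this equal to supply: 994.4 - 3.2Ps = -36 + 5Ps, so Ps = 5152/41.
Buyers pay Pb = 5152/41 − 47 = 3225/41; x' = -36 + 5·(5152/41) = 24284/41.
The subsidy expands output by 24284/41 − 20524/41 = 3760/41 past the efficient level; on those units the gap between marginal cost and willingness to pay runs from 0 up to 47.
DWL = ½ × 47 × 3760/41 = 88360/41.

Deadweight loss = 88360/41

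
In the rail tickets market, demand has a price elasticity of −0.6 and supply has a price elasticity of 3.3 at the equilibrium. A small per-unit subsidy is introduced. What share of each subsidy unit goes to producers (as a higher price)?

For a small subsidy around the equilibrium, the benefit split depends on the relative slopes, which at a point are proportional to the elasticities.
Buyer share = εs/(εs + |εd|) = 3.3/(3.3 + 0.6) = 11/13; seller share = |εd|/(εs + |εd|) = 2/13.
So producers capture 2/13 of the subsidy.

Producer share = 2/13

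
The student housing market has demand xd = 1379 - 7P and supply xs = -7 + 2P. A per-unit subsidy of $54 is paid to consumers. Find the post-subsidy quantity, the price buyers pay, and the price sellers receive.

Pre-subsidy: 1379 - 7P = -7 + 2P gives P* = 154, x* = 301.
With the rebate, buyers effectively pay Pb = Ps − 54, where Ps is the price sellers receive.
Demand in terms of Ps becomes xd = 1379 − 7(Ps − 54) = 1757 - 7Ps. Setting this equal to supply: 1757 - 7Ps = -7 + 2Ps, so Ps = 196.
Buyers pay Pb = 196 − 54 = 142; x' = -7 + 2·196 = 385.

x' = 385; buyers pay $142; sellers receive $196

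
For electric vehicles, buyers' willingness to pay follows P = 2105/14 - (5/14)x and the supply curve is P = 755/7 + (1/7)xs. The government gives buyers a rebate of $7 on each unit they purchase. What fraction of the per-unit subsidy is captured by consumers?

Consumer share = 5/7

Pre-subsidy: 2105/14 - (5/14)x = 755/7 + (1/7)x gives x* = 85 and P* = 120.
With the rebate, buyers effectively pay Pb = Ps − 7, where Ps is the price sellers receive.
On the curves, Pb = 2105/14 - (5/14)x and Ps = 755/7 + (1/7)x; the wedge Ps − Pb = 7 gives 755/7 + (1/7)x − (2105/14 - (5/14)x) = 7, so x' = 99.
Then Pb = 2105/14 − (5/14)·99 = 115 and Ps = 755/7 + (1/7)·99 = 122.
Buyers' price falls by P* − Pb = 120 − 115 = 5; sellers' price rises by Ps − P* = 122 − 120 = 2.
So consumers capture 5/7 = 5/7 of each unit of subsidy.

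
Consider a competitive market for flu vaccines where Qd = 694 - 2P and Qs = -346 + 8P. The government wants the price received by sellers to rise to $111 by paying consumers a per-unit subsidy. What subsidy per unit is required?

Required subsidy s = $35 per unit

At a seller price of 111, quantity supplied is -346 + 8·111 = 542.
Buyers absorb 542 only when they pay Pb with 694 − 2·Pb = 542, i.e. Pb = 76.
s = Ps − Pb = 111 − 76 = 35.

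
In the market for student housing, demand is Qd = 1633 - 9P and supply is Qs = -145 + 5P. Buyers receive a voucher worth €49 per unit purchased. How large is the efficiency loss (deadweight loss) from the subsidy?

Pre-subsidy: 1633 - 9P = -145 + 5P gives P* = 127, Q* = 490.
With the rebate, buyers effectively pay Pb = Ps − 49, where Ps is the price sellers receive.
Demand in terms of Ps becomes Qd = 1633 − 9(Ps − 49) = 2074 - 9Ps. Setting this equal to supply: 2074 - 9Ps = -145 + 5Ps, so Ps = 158.5.
Buyers pay Pb = 158.5 − 49 = 109.5; Q' = -145 + 5·158.5 = 647.5.
The subsidy expands output by 647.5 − 490 = 157.5 past the efficient level; on those units the gap between marginal cost and willingness to pay runs from 0 up to 49.
DWL = ½ × 49 × 157.5 = 3858.75.

Deadweight loss = €3858.75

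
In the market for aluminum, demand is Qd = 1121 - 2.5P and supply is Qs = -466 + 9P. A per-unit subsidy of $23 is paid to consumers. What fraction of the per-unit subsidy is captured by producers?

Pre-subsidy: 1121 - 2.5P = -466 + 9P gives P* = 138, Q* = 776.
With the rebate, buyers effectively pay Pb = Ps − 23, where Ps is the price sellers receive.
Demand in terms of Ps becomes Qd = 1121 − 2.5(Ps − 23) = 1178.5 - 2.5Ps. Setting this equal to supply: 1178.5 - 2.5Ps = -466 + 9Ps, so Ps = 143.
Buyers pay Pb = 143 − 23 = 120; Q' = -466 + 9·143 = 821.
Buyers' price falls by P* − Pb = 138 − 120 = 18; sellers' price rises by Ps − P* = 143 − 138 = 5.
So producers capture 5/23 = 5/23 of each unit of subsidy.

Producer share = 5/23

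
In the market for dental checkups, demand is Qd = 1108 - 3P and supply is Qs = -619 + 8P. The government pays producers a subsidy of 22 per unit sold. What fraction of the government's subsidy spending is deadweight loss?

Pre-subsidy: 1108 - 3P = -619 + 8P gives P* = 157, Q* = 637.
With the subsidy, sellers receive Ps = Pb + 22 for each unit, where Pb is the price buyers pay.
Supply in terms of Pb becomes Qs = -619 + 8(Pb + 22) = -443 + 8Pb. Setting this equal to demand: 1108 - 3Pb = -443 + 8Pb, so Pb = 141.
Sellers receive Ps = 141 + 22 = 163; Q' = 1108 − 3·141 = 685.
ΔCS = ½(637 + 685)(157 − 141) = 10576; ΔPS = ½(637 + 685)(163 − 157) = 3966.
Government spending = 22 × 685 = 15070.
DWL = ½ × 22 × (685 − 637) = 528; fraction = 528 / 15070 = 24/685.

DWL / government spending = 24/685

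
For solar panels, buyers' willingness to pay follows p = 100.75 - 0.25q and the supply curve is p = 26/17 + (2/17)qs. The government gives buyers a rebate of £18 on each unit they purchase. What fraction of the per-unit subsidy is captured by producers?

Producer share = 0.32

Pre-subsidy: 100.75 - 0.25q = 26/17 + (2/17)q gives q* = 269.88 and p* = 33.28.
With the rebate, buyers effectively pay pb = ps − 18, where ps is the price sellers receive.
On the curves, pb = 100.75 - 0.25q and ps = 26/17 + (2/17)q; the wedge ps − pb = 18 gives 26/17 + (2/17)q − (100.75 - 0.25q) = 18, so q' = 318.84.
Then pb = 100.75 − 0.25·318.84 = 21.04 and ps = 26/17 + (2/17)·318.84 = 39.04.
Buyers' price falls by p* − pb = 33.28 − 21.04 = 12.24; sellers' price rises by ps − p* = 39.04 − 33.28 = 5.76.
So producers capture 5.76/18 = 0.32 of each unit of subsidy.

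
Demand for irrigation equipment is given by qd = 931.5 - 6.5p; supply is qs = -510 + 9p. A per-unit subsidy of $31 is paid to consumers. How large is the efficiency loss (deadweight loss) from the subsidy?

Deadweight loss = $1813.5

Pre-subsidy: 931.5 - 6.5p = -510 + 9p gives p* = 93, q* = 327.
With the rebate, buyers effectively pay pb = ps − 31, where ps is the price sellers receive.
Demand in terms of ps becomes qd = 931.5 − 6.5(ps − 31) = 1133 - 6.5ps. Setting this equal to supply: 1133 - 6.5ps = -510 + 9ps, so ps = 106.
Buyers pay pb = 106 − 31 = 75; q' = -510 + 9·106 = 444.
The subsidy expands output by 444 − 327 = 117 past the efficient level; on those units the gap between marginal cost and willingness to pay runs from 0 up to 31.
DWL = ½ × 31 × 117 = 1813.5.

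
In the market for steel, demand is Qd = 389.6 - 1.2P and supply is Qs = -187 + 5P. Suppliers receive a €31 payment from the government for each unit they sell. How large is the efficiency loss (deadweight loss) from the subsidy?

Deadweight loss = €465

Pre-subsidy: 389.6 - 1.2P = -187 + 5P gives P* = 93, Q* = 278.
With the subsidy, sellers receive Ps = Pb + 31 for each unit, where Pb is the price buyers pay.
Supply in terms of Pb becomes Qs = -187 + 5(Pb + 31) = -32 + 5Pb. Setting this equal to demand: 389.6 - 1.2Pb = -32 + 5Pb, so Pb = 68.
Sellers receive Ps = 68 + 31 = 99; Q' = 389.6 − 1.2·68 = 308.
The subsidy expands output by 308 − 278 = 30 past the efficient level; on those units the gap between marginal cost and willingness to pay runs from 0 up to 31.
DWL = ½ × 31 × 30 = 465.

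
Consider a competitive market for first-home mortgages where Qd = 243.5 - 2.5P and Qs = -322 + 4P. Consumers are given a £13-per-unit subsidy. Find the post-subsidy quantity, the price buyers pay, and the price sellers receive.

Pre-subsidy: 243.5 - 2.5P = -322 + 4P gives P* = 87, Q* = 26.
With the rebate, buyers effectively pay Pb = Ps − 13, where Ps is the price sellers receive.
Demand in terms of Ps becomes Qd = 243.5 − 2.5(Ps − 13) = 276 - 2.5Ps. Setting this equal to supply: 276 - 2.5Ps = -322 + 4Ps, so Ps = 92.
Buyers pay Pb = 92 − 13 = 79; Q' = -322 + 4·92 = 46.

Q' = 46; buyers pay £79; sellers receive £92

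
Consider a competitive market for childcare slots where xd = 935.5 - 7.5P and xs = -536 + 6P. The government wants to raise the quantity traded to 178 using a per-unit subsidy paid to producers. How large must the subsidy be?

At x = 178, invert demand for the buyer price: Pb = (935.5 − 178)/7.5 = 101; invert supply for the seller price: Ps = (178 − (-536))/6 = 119.
The subsidy must fill the gap: s = Ps − Pb = 119 − 101 = 18.

Required subsidy s = 18 per unit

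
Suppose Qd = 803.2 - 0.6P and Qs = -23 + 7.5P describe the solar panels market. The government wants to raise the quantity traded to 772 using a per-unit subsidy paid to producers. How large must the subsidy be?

Required subsidy s = 54 per unit

At Q = 772, invert demand for the buyer price: Pb = (803.2 − 772)/0.6 = 52; invert supply for the seller price: Ps = (772 − (-23))/7.5 = 106.
The subsidy must fill the gap: s = Ps − Pb = 106 − 52 = 54.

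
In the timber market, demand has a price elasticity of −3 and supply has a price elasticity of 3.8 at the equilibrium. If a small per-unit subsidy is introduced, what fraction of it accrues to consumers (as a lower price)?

Consumer share = 19/34

For a small subsidy around the equilibrium, the benefit split depends on the relative slopes, which at a point are proportional to the elasticities.
Buyer share = εs/(εs + |εd|) = 3.8/(3.8 + 3) = 19/34; seller share = |εd|/(εs + |εd|) = 15/34.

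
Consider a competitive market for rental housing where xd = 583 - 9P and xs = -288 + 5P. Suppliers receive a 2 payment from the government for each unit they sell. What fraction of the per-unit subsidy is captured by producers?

Producer share = 9/14

Pre-subsidy: 583 - 9P = -288 + 5P gives P* = 871/14, x* = 323/14.
With the subsidy, sellers receive Ps = Pb + 2 for each unit, where Pb is the price buyers pay.
Supply in terms of Pb becomes xs = -288 + 5(Pb + 2) = -278 + 5Pb. Setting this equal to demand: 583 - 9Pb = -278 + 5Pb, so Pb = 61.5.
Sellers receive Ps = 61.5 + 2 = 63.5; x' = 583 − 9·61.5 = 29.5.
Buyers' price falls by P* − Pb = 871/14 − 61.5 = 5/7; sellers' price rises by Ps − P* = 63.5 − 871/14 = 9/7.
So producers capture (9/7)/2 = 9/14 of each unit of subsidy.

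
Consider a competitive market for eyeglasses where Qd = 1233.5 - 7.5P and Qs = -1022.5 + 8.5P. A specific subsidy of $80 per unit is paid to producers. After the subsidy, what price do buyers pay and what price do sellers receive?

Pre-subsidy: 1233.5 - 7.5P = -1022.5 + 8.5P gives P* = 141, Q* = 176.
With the subsidy, sellers receive Ps = Pb + 80 for each unit, where Pb is the price buyers pay.
Supply in terms of Pb becomes Qs = -1022.5 + 8.5(Pb + 80) = -342.5 + 8.5Pb. Setting this equal to demand: 1233.5 - 7.5Pb = -342.5 + 8.5Pb, so Pb = 98.5.
Sellers receive Ps = 98.5 + 80 = 178.5; Q' = 1233.5 − 7.5·98.5 = 494.75.

Buyers pay $98.5; sellers receive $178.5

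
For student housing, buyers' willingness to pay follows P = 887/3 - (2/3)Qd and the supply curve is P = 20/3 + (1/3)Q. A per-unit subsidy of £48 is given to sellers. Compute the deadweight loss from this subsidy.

Pre-subsidy: 887/3 - (2/3)Q = 20/3 + (1/3)Q gives Q* = 289 and P* = 103.
With the subsidy, sellers receive Ps = Pb + 48 for each unit, where Pb is the price buyers pay.
On the curves, Pb = 887/3 - (2/3)Q and Ps = 20/3 + (1/3)Q; the wedge Ps − Pb = 48 gives 20/3 + (1/3)Q − (887/3 - (2/3)Q) = 48, so Q' = 337.
Then Pb = 887/3 − (2/3)·337 = 71 and Ps = 20/3 + (1/3)·337 = 119.
The subsidy expands output by 337 − 289 = 48 past the efficient level; on those units the gap between marginal cost and willingness to pay runs from 0 up to 48.
DWL = ½ × 48 × 48 = 1152.

Deadweight loss = £1152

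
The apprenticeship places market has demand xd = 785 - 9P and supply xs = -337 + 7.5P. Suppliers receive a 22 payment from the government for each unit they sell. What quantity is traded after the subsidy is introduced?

x' = 263

Pre-subsidy: 785 - 9P = -337 + 7.5P gives P* = 68, x* = 173.
With the subsidy, sellers receive Ps = Pb + 22 for each unit, where Pb is the price buyers pay.
Supply in terms of Pb becomes xs = -337 + 7.5(Pb + 22) = -172 + 7.5Pb. Setting this equal to demand: 785 - 9Pb = -172 + 7.5Pb, so Pb = 58.
Sellers receive Ps = 58 + 22 = 80; x' = 785 − 9·58 = 263.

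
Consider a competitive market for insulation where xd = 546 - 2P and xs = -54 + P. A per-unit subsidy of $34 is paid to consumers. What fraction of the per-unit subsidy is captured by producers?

Producer share = 2/3

Pre-subsidy: 546 - 2P = -54 + P gives P* = 200, x* = 146.
With the rebate, buyers effectively pay Pb = Ps − 34, where Ps is the price sellers receive.
Demand in terms of Ps becomes xd = 546 − 2(Ps − 34) = 614 - 2Ps. Setting this equal to supply: 614 - 2Ps = -54 + Ps, so Ps = 668/3.
Buyers pay Pb = 668/3 − 34 = 566/3; x' = -54 + 1·(668/3) = 506/3.
Buyers' price falls by P* − Pb = 200 − 566/3 = 34/3; sellers' price rises by Ps − P* = 668/3 − 200 = 68/3.
So producers capture (68/3)/34 = 2/3 of each unit of subsidy.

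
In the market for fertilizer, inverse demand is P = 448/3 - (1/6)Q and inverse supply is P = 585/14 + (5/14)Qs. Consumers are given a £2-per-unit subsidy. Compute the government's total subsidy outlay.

Pre-subsidy: 448/3 - (1/6)Q = 585/14 + (5/14)Q gives Q* = 4517/22 and P* = 5065/44.
With the rebate, buyers effectively pay Pb = Ps − 2, where Ps is the price sellers receive.
On the curves, Pb = 448/3 - (1/6)Q and Ps = 585/14 + (5/14)Q; the wedge Ps − Pb = 2 gives 585/14 + (5/14)Q − (448/3 - (1/6)Q) = 2, so Q' = 4601/22.
Then Pb = 448/3 − (1/6)·(4601/22) = 5037/44 and Ps = 585/14 + (5/14)·(4601/22) = 5125/44.
Government outlay = subsidy × quantity = 2 × 4601/22 = 4601/11.

Government cost = 4601/11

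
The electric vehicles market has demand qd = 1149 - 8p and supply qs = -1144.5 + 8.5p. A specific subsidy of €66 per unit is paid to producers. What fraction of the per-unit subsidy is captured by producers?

Producer share = 16/33

Pre-subsidy: 1149 - 8p = -1144.5 + 8.5p gives p* = 139, q* = 37.
With the subsidy, sellers receive ps = pb + 66 for each unit, where pb is the price buyers pay.
Supply in terms of pb becomes qs = -1144.5 + 8.5(pb + 66) = -583.5 + 8.5pb. Setting this equal to demand: 1149 - 8pb = -583.5 + 8.5pb, so pb = 105.
Sellers receive ps = 105 + 66 = 171; q' = 1149 − 8·105 = 309.
Buyers' price falls by p* − pb = 139 − 105 = 34; sellers' price rises by ps − p* = 171 − 139 = 32.
So producers capture 32/66 = 16/33 of each unit of subsidy.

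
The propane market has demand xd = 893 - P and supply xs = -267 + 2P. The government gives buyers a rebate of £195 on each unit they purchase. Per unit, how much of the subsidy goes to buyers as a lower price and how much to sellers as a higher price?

Pre-subsidy: 893 - P = -267 + 2P gives P* = 1160/3, x* = 1519/3.
With the rebate, buyers effectively pay Pb = Ps − 195, where Ps is the price sellers receive.
Demand in terms of Ps becomes xd = 893 − 1(Ps − 195) = 1088 - Ps. Setting this equal to supply: 1088 - Ps = -267 + 2Ps, so Ps = 1355/3.
Buyers pay Pb = 1355/3 − 195 = 770/3; x' = -267 + 2·(1355/3) = 1909/3.
Buyers' price falls by P* − Pb = 1160/3 − 770/3 = 130; sellers' price rises by Ps − P* = 1355/3 − 1160/3 = 65.

Buyers gain £130 per unit; sellers gain £65 per unit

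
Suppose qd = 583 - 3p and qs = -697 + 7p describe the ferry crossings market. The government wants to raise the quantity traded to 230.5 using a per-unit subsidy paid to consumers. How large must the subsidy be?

Required subsidy s = 15 per unit

At q = 230.5, invert demand for the buyer price: pb = (583 − 230.5)/3 = 117.5; invert supply for the seller price: ps = (230.5 − (-697))/7 = 132.5.
The subsidy must fill the gap: s = ps − pb = 132.5 − 117.5 = 15.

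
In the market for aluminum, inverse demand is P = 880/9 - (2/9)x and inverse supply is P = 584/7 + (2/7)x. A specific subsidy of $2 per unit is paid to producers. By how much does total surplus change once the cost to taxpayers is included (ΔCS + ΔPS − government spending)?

Net change in total surplus = -$3.9375

Pre-subsidy: 880/9 - (2/9)x = 584/7 + (2/7)x gives x* = 28.25 and P* = 91.5.
With the subsidy, sellers receive Ps = Pb + 2 for each unit, where Pb is the price buyers pay.
On the curves, Pb = 880/9 - (2/9)x and Ps = 584/7 + (2/7)x; the wedge Ps − Pb = 2 gives 584/7 + (2/7)x − (880/9 - (2/9)x) = 2, so x' = 32.1875.
Then Pb = 880/9 − (2/9)·32.1875 = 90.625 and Ps = 584/7 + (2/7)·32.1875 = 92.625.
ΔCS = ½(28.25 + 32.1875)(91.5 − 90.625) = 26.44140625; ΔPS = ½(28.25 + 32.1875)(92.625 − 91.5) = 33.99609375.
Government spending = 2 × 32.1875 = 64.375.
Net change = 26.44140625 + 33.99609375 − 64.375 = -3.9375. The loss equals the DWL triangle ½·2·3.9375.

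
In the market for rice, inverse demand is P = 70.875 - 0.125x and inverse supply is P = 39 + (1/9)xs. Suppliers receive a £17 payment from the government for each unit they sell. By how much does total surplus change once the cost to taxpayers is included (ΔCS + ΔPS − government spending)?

Net change in total surplus = -£612

Pre-subsidy: 70.875 - 0.125x = 39 + (1/9)x gives x* = 135 and P* = 54.
With the subsidy, sellers receive Ps = Pb + 17 for each unit, where Pb is the price buyers pay.
On the curves, Pb = 70.875 - 0.125x and Ps = 39 + (1/9)x; the wedge Ps − Pb = 17 gives 39 + (1/9)x − (70.875 - 0.125x) = 17, so x' = 207.
Then Pb = 70.875 − 0.125·207 = 45 and Ps = 39 + (1/9)·207 = 62.
ΔCS = ½(135 + 207)(54 − 45) = 1539; ΔPS = ½(135 + 207)(62 − 54) = 1368.
Government spending = 17 × 207 = 3519.
Net change = 1539 + 1368 − 3519 = -612. The loss equals the DWL triangle ½·17·72.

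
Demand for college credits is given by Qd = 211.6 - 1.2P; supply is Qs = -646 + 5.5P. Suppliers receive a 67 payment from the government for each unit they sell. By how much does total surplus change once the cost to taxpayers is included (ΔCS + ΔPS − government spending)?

Net change in total surplus = -2211

Pre-subsidy: 211.6 - 1.2P = -646 + 5.5P gives P* = 128, Q* = 58.
With the subsidy, sellers receive Ps = Pb + 67 for each unit, where Pb is the price buyers pay.
Supply in terms of Pb becomes Qs = -646 + 5.5(Pb + 67) = -277.5 + 5.5Pb. Setting this equal to demand: 211.6 - 1.2Pb = -277.5 + 5.5Pb, so Pb = 73.
Sellers receive Ps = 73 + 67 = 140; Q' = 211.6 − 1.2·73 = 124.
ΔCS = ½(58 + 124)(128 − 73) = 5005; ΔPS = ½(58 + 124)(140 − 128) = 1092.
Government spending = 67 × 124 = 8308.
Net change = 5005 + 1092 − 8308 = -2211. The loss equals the DWL triangle ½·67·66.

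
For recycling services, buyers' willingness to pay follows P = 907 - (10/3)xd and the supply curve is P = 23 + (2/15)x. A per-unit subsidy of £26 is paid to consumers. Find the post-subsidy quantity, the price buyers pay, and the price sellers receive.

x' = 262.5; buyers pay £32; sellers receive £58

Pre-subsidy: 907 - (10/3)x = 23 + (2/15)x gives x* = 255 and P* = 57.
With the rebate, buyers effectively pay Pb = Ps − 26, where Ps is the price sellers receive.
On the curves, Pb = 907 - (10/3)x and Ps = 23 + (2/15)x; the wedge Ps − Pb = 26 gives 23 + (2/15)x − (907 - (10/3)x) = 26, so x' = 262.5.
Then Pb = 907 − (10/3)·262.5 = 32 and Ps = 23 + (2/15)·262.5 = 58.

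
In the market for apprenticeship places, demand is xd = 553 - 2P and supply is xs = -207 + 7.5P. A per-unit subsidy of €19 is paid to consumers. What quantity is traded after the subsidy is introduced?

x' = 423

Pre-subsidy: 553 - 2P = -207 + 7.5P gives P* = 80, x* = 393.
With the rebate, buyers effectively pay Pb = Ps − 19, where Ps is the price sellers receive.
Demand in terms of Ps becomes xd = 553 − 2(Ps − 19) = 591 - 2Ps. Setting this equal to supply: 591 - 2Ps = -207 + 7.5Ps, so Ps = 84.
Buyers pay Pb = 84 − 19 = 65; x' = -207 + 7.5·84 = 423.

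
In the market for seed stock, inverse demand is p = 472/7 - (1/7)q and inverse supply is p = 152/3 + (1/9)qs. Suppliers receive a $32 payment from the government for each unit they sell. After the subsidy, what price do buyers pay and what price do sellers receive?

Buyers pay $40; sellers receive $72

Pre-subsidy: 472/7 - (1/7)q = 152/3 + (1/9)q gives q* = 66 and p* = 58.
With the subsidy, sellers receive ps = pb + 32 for each unit, where pb is the price buyers pay.
On the curves, pb = 472/7 - (1/7)q and ps = 152/3 + (1/9)q; the wedge ps − pb = 32 gives 152/3 + (1/9)q − (472/7 - (1/7)q) = 32, so q' = 192.
Then pb = 472/7 − (1/7)·192 = 40 and ps = 152/3 + (1/9)·192 = 72.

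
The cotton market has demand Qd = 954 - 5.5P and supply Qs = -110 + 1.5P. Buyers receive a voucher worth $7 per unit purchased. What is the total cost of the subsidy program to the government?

Pre-subsidy: 954 - 5.5P = -110 + 1.5P gives P* = 152, Q* = 118.
With the rebate, buyers effectively pay Pb = Ps − 7, where Ps is the price sellers receive.
Demand in terms of Ps becomes Qd = 954 − 5.5(Ps − 7) = 992.5 - 5.5Ps. Setting this equal to supply: 992.5 - 5.5Ps = -110 + 1.5Ps, so Ps = 157.5.
Buyers pay Pb = 157.5 − 7 = 150.5; Q' = -110 + 1.5·157.5 = 126.25.
Government outlay = subsidy × quantity = 7 × 126.25 = 883.75.

Government cost = $883.75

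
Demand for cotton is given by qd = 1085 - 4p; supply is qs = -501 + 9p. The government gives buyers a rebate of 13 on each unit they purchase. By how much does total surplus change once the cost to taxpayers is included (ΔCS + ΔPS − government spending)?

Net change in total surplus = -234

Pre-subsidy: 1085 - 4p = -501 + 9p gives p* = 122, q* = 597.
With the rebate, buyers effectively pay pb = ps − 13, where ps is the price sellers receive.
Demand in terms of ps becomes qd = 1085 − 4(ps − 13) = 1137 - 4ps. Setting this equal to supply: 1137 - 4ps = -501 + 9ps, so ps = 126.
Buyers pay pb = 126 − 13 = 113; q' = -501 + 9·126 = 633.
ΔCS = ½(597 + 633)(122 − 113) = 5535; ΔPS = ½(597 + 633)(126 − 122) = 2460.
Government spending = 13 × 633 = 8229.
Net change = 5535 + 2460 − 8229 = -234. The loss equals the DWL triangle ½·13·36.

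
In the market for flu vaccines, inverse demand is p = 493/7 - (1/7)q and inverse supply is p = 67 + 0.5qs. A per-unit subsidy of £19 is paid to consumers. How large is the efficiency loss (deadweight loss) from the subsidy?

Deadweight loss = 2527/9

Pre-subsidy: 493/7 - (1/7)q = 67 + 0.5q gives q* = 16/3 and p* = 209/3.
With the rebate, buyers effectively pay pb = ps − 19, where ps is the price sellers receive.
On the curves, pb = 493/7 - (1/7)q and ps = 67 + 0.5q; the wedge ps − pb = 19 gives 67 + 0.5q − (493/7 - (1/7)q) = 19, so q' = 314/9.
Then pb = 493/7 − (1/7)·(314/9) = 589/9 and ps = 67 + 0.5·(314/9) = 760/9.
The subsidy expands output by 314/9 − 16/3 = 266/9 past the efficient level; on those units the gap between marginal cost and willingness to pay runs from 0 up to 19.
DWL = ½ × 19 × 266/9 = 2527/9.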